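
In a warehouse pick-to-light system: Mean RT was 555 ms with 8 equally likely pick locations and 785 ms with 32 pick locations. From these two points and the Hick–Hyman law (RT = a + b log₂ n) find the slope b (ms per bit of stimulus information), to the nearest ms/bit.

Slope: b = (785 − 555) / (log₂ 32 − log₂ 8) = 230/2.0000 = 115 ms/bit.

115 ms/bit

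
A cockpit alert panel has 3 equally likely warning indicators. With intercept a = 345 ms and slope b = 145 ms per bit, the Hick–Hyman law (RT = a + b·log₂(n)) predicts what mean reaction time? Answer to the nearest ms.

log₂(3) = 1.5850 bits, so RT = 345 + 145 × 1.5850 ≈ 574.820 ms.

575 ms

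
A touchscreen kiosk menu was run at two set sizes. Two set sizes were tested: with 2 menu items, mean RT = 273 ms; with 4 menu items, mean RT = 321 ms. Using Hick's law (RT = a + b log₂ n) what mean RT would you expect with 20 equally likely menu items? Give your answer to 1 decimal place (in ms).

RT is linear in log₂ n, so two points fix the line:
  b = (321 − 273) / (log₂ 4 − log₂ 2) = 48 / (2 − 1) = 48.000 ms/bit
  a = 273 − 48.000 × 1 = 225.000 ms
Then RT(20) = 225.000 + 48.000 × log₂ 20 = 225.000 + 48.000 × 4.3219 ≈ 432.453 ms.

432.5 ms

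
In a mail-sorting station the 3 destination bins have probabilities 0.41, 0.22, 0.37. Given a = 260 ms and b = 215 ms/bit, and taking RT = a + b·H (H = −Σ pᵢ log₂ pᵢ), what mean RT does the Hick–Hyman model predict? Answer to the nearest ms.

H = 0.41·log₂(1/0.41) + 0.22·log₂(1/0.22) + 0.37·log₂(1/0.37) = 1.5387 bits.
RT = 260 + 215 × 1.5387 = 590.82 ms.

591 ms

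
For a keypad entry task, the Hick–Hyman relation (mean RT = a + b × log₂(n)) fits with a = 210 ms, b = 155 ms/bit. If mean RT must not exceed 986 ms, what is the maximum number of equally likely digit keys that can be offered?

32

Information budget: (986 − 210)/155 = 5.0065 bits, so n ≤ 2^5.0065 = 32.143 → at most 32.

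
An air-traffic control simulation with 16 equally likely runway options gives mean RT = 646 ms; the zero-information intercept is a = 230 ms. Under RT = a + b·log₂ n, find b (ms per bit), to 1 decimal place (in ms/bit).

104.0 ms/bit

16 alternatives carry log₂ 16 = 4 bits; the choice cost is 646 − 230 = 416 ms, so b = 416/4 = 104.000 ms/bit.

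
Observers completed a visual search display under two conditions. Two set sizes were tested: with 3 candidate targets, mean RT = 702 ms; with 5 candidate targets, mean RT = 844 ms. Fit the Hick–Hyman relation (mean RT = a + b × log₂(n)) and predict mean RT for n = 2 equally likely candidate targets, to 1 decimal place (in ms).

With log₂ n on the abscissa the relation is linear; from the two conditions:
  b = (844 − 702) / (log₂ 5 − log₂ 3) = 142 / (2.3219 − 1.5850) = 192.682 ms/bit
  a = 702 − 192.682 × 1.5850 = 396.606 ms
Then RT(2) = 396.606 + 192.682 × log₂ 2 = 396.606 + 192.682 × 1 ≈ 589.288 ms.

589.3 ms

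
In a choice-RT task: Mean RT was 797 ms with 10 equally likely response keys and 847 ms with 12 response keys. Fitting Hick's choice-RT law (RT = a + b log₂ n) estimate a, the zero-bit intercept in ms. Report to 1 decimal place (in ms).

165.5 ms

The slope on a log₂ axis is (847 − 797) / (3.5850 − 3.3219) = 190.089 ms/bit.
Intercept: a = 797 − 190.089·log₂(10) = 165.537 ms.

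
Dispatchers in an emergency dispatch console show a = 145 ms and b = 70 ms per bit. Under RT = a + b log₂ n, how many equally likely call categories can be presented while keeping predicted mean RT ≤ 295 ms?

4

Information budget: (295 − 145)/70 = 2.1429 bits, so n ≤ 2^2.1429 = 4.416 → at most 4.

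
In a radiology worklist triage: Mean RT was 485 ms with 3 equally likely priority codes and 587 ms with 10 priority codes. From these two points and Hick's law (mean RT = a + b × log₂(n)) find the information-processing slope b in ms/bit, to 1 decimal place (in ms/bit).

58.7 ms/bit

Slope: b = (587 − 485) / (log₂ 10 − log₂ 3) = 102/1.7370 = 58.723 ms/bit.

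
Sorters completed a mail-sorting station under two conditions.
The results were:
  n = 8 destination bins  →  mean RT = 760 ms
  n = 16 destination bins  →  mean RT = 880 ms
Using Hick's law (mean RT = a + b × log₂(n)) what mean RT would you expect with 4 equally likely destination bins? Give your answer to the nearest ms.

Solve the two-equation system in a and b:
  b = (880 − 760) / (log₂ 16 − log₂ 8) = 120 / (4 − 3) = 120 ms/bit
  a = 760 − 120 × 3 = 400 ms
Then RT(4) = 400 + 120 × log₂ 4 = 400 + 120 × 2 ≈ 640.000 ms.

640 ms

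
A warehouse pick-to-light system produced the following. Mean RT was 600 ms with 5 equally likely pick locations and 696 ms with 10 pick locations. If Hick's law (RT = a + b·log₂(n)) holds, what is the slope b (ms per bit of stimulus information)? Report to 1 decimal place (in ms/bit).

Slope: b = (696 − 600) / (log₂ 10 − log₂ 5) = 96/1.0000 = 96.000 ms/bit.

96.0 ms/bit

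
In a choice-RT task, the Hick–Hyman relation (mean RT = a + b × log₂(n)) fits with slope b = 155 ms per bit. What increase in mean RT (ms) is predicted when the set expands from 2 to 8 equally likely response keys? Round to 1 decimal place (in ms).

310.0 ms

The intercept a cancels: ΔRT = b·(log₂ n₂ − log₂ n₁) = b·log₂(n₂/n₁).
log₂(8) − log₂(2) = log₂(8/2) = log₂(4) = 2.
ΔRT = 155 × 2.0000 = 310.000 ms.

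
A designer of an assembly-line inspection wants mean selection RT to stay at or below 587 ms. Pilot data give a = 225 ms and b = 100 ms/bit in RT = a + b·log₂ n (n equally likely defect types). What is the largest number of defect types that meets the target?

12

100·log₂ n ≤ 587 − 225 = 362, giving log₂ n ≤ 3.6200 and n ≤ 12.295. The largest whole number is 12.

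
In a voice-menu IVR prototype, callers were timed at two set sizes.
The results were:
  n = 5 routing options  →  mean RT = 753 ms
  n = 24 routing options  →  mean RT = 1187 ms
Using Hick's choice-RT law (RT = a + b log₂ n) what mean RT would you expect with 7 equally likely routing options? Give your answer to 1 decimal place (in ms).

Fit slope and intercept:
  b = (1187 − 753) / (log₂ 24 − log₂ 5) = 434 / (4.5850 − 2.3219) = 191.778 ms/bit
  a = 753 − 191.778 × 2.3219 = 307.705 ms
Then RT(7) = 307.705 + 191.778 × log₂ 7 = 307.705 + 191.778 × 2.8074 ≈ 846.094 ms.

846.1 ms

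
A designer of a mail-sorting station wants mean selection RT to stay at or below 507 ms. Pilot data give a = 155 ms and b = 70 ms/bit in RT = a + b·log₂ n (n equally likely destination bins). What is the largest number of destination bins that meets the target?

70·log₂ n ≤ 507 − 155 = 352, giving log₂ n ≤ 5.0286 and n ≤ 32.640. The largest whole number is 32.

32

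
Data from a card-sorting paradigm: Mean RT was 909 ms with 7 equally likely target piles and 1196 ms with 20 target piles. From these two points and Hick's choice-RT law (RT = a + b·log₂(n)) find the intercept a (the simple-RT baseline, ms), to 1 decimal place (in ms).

b = (RT₂ − RT₁)/(log₂ n₂ − log₂ n₁) = (1196 − 909)/(4.3219 − 2.8074) = 189.492 ms/bit.
a = RT₁ − b·log₂ n₁ = 909 − 189.492 × 2.8074 = 377.028 ms.

377.0 ms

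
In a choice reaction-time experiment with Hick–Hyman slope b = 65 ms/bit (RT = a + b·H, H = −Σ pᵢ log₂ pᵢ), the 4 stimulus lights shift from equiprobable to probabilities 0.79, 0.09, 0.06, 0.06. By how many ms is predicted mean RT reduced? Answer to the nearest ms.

61 ms

The RT saving is b·ΔH. Equiprobable H₀ = log₂(4) = 2.0000 bits; with the given probabilities H = 1.0684 bits.
b·(H₀ − H) = 65 × (2.0000 − 1.0684) = 60.56 ms.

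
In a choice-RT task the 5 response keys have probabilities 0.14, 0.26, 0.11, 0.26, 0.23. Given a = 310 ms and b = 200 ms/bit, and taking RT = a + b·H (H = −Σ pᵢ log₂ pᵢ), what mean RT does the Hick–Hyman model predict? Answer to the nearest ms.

759 ms

H = 0.14·log₂(1/0.14) + 0.26·log₂(1/0.26) + 0.11·log₂(1/0.11) + 0.26·log₂(1/0.26) + 0.23·log₂(1/0.23) = 2.2456 bits.
RT = 310 + 200 × 2.2456 = 759.13 ms.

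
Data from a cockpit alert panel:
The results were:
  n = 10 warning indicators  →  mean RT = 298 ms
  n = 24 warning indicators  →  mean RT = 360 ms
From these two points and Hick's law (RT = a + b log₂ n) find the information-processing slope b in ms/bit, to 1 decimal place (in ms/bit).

49.1 ms/bit

The slope on a log₂ axis is (360 − 298) / (4.5850 − 3.3219) = 49.088 ms/bit.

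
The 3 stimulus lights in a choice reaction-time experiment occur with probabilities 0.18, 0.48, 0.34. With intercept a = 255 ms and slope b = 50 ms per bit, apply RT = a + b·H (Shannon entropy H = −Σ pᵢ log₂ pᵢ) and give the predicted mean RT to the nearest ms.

Entropy contributions −pᵢ log₂ pᵢ: 0.4453, 0.5083, 0.5292; sum H = 1.4828 bits.
RT = a + bH = 255 + 50·1.4828 = 329.14 ms.

329 ms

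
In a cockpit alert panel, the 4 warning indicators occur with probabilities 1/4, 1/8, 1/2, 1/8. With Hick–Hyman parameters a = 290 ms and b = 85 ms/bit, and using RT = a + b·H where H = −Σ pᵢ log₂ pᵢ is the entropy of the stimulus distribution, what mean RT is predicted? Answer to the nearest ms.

439 ms

H = −Σ pᵢ log₂ pᵢ = 0.25·2 + 0.125·3 + 0.5·1 + 0.125·3 = 1.750 bits.
RT = 290 + 85 × 1.750 = 438.75 ms.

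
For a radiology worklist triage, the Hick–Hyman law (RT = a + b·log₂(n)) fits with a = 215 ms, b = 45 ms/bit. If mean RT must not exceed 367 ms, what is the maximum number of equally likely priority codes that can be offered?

45·log₂ n ≤ 367 − 215 = 152, giving log₂ n ≤ 3.3778 and n ≤ 10.395. The largest whole number is 10.

10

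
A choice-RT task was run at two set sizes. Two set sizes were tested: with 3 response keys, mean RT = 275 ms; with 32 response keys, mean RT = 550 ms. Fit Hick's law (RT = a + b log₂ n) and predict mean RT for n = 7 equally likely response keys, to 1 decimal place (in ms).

RT is linear in log₂ n, so two points fix the line:
  b = (550 − 275) / (log₂ 32 − log₂ 3) = 275 / (5 − 1.5850) = 80.526 ms/bit
  a = 275 − 80.526 × 1.5850 = 147.369 ms
Then RT(7) = 147.369 + 80.526 × log₂ 7 = 147.369 + 80.526 × 2.8074 ≈ 373.435 ms.

373.4 ms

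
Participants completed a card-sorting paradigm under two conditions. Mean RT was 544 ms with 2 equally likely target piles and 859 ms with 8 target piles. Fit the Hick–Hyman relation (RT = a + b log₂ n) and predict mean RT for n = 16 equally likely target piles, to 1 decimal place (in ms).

Fit slope and intercept:
  b = (859 − 544) / (log₂ 8 − log₂ 2) = 315 / (3 − 1) = 157.500 ms/bit
  a = 544 − 157.500 × 1 = 386.500 ms
Then RT(16) = 386.500 + 157.500 × log₂ 16 = 386.500 + 157.500 × 4 ≈ 1016.500 ms.

1016.5 ms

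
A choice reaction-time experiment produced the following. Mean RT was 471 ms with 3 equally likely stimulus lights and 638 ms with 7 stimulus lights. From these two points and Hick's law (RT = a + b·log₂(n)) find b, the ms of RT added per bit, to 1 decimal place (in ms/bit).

136.6 ms/bit

The slope on a log₂ axis is (638 − 471) / (2.8074 − 1.5850) = 136.617 ms/bit.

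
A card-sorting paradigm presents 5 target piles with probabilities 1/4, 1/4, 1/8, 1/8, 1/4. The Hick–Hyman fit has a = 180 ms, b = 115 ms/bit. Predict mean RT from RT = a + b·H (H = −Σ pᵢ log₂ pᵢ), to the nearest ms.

439 ms

Each term −pᵢ log₂ pᵢ: 0.25·2 + 0.25·2 + 0.125·3 + 0.125·3 + 0.25·2; summed, H = 2.250 bits.
Mean RT = a + bH = 180 + 115·2.250 = 438.75 ms.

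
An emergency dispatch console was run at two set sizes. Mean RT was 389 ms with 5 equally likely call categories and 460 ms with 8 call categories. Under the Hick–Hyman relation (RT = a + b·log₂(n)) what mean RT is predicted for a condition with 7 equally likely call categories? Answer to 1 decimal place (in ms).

Solve the two-equation system in a and b:
  b = (460 − 389) / (log₂ 8 − log₂ 5) = 71 / (3 − 2.3219) = 104.709 ms/bit
  a = 389 − 104.709 × 2.3219 = 145.874 ms
Then RT(7) = 145.874 + 104.709 × log₂ 7 = 145.874 + 104.709 × 2.8074 ≈ 439.828 ms.

439.8 ms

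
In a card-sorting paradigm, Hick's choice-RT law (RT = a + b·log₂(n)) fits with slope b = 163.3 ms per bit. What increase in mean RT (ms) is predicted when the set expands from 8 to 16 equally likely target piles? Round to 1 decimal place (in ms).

163.3 ms

The intercept a cancels: ΔRT = b·(log₂ n₂ − log₂ n₁) = b·log₂(n₂/n₁).
log₂(16) − log₂(8) = log₂(16/8) = log₂(2) = 1.
ΔRT = 163.3 × 1.0000 = 163.300 ms.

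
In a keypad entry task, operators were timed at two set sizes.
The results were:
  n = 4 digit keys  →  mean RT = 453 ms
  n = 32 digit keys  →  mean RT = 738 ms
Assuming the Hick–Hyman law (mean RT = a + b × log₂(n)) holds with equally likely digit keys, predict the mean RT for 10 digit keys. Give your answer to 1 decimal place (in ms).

578.6 ms

Solve the two-equation system in a and b:
  b = (738 − 453) / (log₂ 32 − log₂ 4) = 285 / (5 − 2) = 95.000 ms/bit
  a = 453 − 95.000 × 2 = 263.000 ms
Then RT(10) = 263.000 + 95.000 × log₂ 10 = 263.000 + 95.000 × 3.3219 ≈ 578.583 ms.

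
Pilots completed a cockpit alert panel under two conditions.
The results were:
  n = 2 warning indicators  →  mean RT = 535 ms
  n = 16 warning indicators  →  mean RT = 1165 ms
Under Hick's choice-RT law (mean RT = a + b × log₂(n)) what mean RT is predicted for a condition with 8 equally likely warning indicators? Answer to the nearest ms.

RT is linear in log₂ n, so two points fix the line:
  b = (1165 − 535) / (log₂ 16 − log₂ 2) = 630 / (4 − 1) = 210 ms/bit
  a = 535 − 210 × 1 = 325 ms
Then RT(8) = 325 + 210 × log₂ 8 = 325 + 210 × 3 ≈ 955.000 ms.

955 ms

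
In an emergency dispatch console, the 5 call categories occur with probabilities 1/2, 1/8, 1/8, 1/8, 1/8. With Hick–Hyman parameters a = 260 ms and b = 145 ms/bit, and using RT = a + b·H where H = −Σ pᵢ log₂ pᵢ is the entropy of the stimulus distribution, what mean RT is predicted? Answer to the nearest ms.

Each term −pᵢ log₂ pᵢ: 0.5·1 + 0.125·3 + 0.125·3 + 0.125·3 + 0.125·3; summed, H = 2.000 bits.
Mean RT = a + bH = 260 + 145·2.000 = 550.00 ms.

550 ms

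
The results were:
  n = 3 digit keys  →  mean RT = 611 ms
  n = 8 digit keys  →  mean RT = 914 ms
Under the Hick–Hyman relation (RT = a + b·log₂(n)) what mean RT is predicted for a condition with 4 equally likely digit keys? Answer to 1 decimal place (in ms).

Fit slope and intercept:
  b = (914 − 611) / (log₂ 8 − log₂ 3) = 303 / (3 − 1.5850) = 214.129 ms/bit
  a = 611 − 214.129 × 1.5850 = 271.614 ms
Then RT(4) = 271.614 + 214.129 × log₂ 4 = 271.614 + 214.129 × 2 ≈ 699.871 ms.

699.9 ms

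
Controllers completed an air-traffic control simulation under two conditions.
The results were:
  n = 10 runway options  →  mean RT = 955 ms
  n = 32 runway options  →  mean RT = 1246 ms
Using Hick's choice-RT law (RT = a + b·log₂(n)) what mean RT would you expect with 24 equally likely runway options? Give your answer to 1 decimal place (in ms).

1174.0 ms

Solve the two-equation system in a and b:
  b = (1246 − 955) / (log₂ 32 − log₂ 10) = 291 / (5 − 3.3219) = 173.413 ms/bit
  a = 955 − 173.413 × 3.3219 = 378.933 ms
Then RT(24) = 378.933 + 173.413 × log₂ 24 = 378.933 + 173.413 × 4.5850 ≈ 1174.027 ms.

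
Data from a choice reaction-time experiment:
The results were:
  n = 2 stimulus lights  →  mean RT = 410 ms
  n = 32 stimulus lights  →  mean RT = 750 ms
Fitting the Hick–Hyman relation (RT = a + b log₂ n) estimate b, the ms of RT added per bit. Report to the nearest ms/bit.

85 ms/bit

Slope: b = (750 − 410) / (log₂ 32 − log₂ 2) = 340/4.0000 = 85 ms/bit.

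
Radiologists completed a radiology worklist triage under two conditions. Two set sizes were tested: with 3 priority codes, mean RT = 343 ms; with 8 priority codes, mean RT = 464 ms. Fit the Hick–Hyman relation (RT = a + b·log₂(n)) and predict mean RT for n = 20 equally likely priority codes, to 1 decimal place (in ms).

577.0 ms

RT is linear in log₂ n, so two points fix the line:
  b = (464 − 343) / (log₂ 8 − log₂ 3) = 121 / (3 − 1.5850) = 85.510 ms/bit
  a = 343 − 85.510 × 1.5850 = 207.470 ms
Then RT(20) = 207.470 + 85.510 × log₂ 20 = 207.470 + 85.510 × 4.3219 ≈ 577.038 ms.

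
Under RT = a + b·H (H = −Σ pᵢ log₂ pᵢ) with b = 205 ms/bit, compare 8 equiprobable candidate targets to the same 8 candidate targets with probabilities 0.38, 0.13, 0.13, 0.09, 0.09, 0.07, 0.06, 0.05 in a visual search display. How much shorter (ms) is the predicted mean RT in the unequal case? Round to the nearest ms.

Equiprobable entropy H₀ = log₂ 8 = 3.0000 bits.
Skewed entropy H = −Σ pᵢ log₂ pᵢ = 2.6492 bits.
ΔRT = b·(H₀ − H) = 205 × 0.3508 = 71.91 ms.

72 ms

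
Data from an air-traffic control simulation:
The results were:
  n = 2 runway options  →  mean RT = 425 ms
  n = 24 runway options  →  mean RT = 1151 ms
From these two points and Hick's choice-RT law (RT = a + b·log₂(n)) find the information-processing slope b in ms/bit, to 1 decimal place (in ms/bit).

202.5 ms/bit

Slope: b = (1151 − 425) / (log₂ 24 − log₂ 2) = 726/3.5850 = 202.513 ms/bit.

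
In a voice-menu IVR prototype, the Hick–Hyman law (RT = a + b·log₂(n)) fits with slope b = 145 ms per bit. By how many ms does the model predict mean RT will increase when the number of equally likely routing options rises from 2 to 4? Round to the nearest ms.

The intercept a cancels: ΔRT = b·(log₂ n₂ − log₂ n₁) = b·log₂(n₂/n₁).
log₂(4) − log₂(2) = log₂(4/2) = log₂(2) = 1.
ΔRT = 145 × 1.0000 = 145.000 ms.

145 ms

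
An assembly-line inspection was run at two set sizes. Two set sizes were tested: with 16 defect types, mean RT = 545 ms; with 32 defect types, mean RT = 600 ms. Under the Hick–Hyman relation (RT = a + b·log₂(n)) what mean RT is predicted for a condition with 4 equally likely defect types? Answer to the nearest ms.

With log₂ n on the abscissa the relation is linear; from the two conditions:
  b = (600 − 545) / (log₂ 32 − log₂ 16) = 55 / (5 − 4) = 55 ms/bit
  a = 545 − 55 × 4 = 325 ms
Then RT(4) = 325 + 55 × log₂ 4 = 325 + 55 × 2 ≈ 435.000 ms.

435 ms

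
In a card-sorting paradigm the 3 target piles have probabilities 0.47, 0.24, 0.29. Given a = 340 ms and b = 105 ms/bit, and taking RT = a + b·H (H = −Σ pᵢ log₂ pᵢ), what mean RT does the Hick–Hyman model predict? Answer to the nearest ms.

H = 0.47·log₂(1/0.47) + 0.24·log₂(1/0.24) + 0.29·log₂(1/0.29) = 1.5240 bits.
RT = 340 + 105 × 1.5240 = 500.02 ms.

500 ms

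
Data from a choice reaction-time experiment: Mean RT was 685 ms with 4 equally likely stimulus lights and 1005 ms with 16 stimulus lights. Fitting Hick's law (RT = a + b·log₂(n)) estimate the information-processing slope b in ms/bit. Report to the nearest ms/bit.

Slope: b = (1005 − 685) / (log₂ 16 − log₂ 4) = 320/2.0000 = 160 ms/bit.

160 ms/bit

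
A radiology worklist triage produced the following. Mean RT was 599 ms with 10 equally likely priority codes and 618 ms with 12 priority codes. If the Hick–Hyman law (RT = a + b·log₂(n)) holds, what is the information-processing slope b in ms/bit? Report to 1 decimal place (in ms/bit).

Slope: b = (618 − 599) / (log₂ 12 − log₂ 10) = 19/0.2630 = 72.234 ms/bit.

72.2 ms/bit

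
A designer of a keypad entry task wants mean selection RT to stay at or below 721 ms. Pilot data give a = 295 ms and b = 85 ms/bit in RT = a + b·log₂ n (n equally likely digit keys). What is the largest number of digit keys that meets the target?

32

Set 295 + 85·log₂ n ≤ 721 → log₂ n ≤ (721 − 295)/85 = 5.0118.
So n ≤ 2^5.0118 = 32.262; the largest integer n is 32.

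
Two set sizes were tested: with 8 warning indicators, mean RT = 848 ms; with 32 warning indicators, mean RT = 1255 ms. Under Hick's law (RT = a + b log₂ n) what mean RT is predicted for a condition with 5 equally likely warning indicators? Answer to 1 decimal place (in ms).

710.0 ms

With log₂ n on the abscissa the relation is linear; from the two conditions:
  b = (1255 − 848) / (log₂ 32 − log₂ 8) = 407 / (5 − 3) = 203.500 ms/bit
  a = 848 − 203.500 × 3 = 237.500 ms
Then RT(5) = 237.500 + 203.500 × log₂ 5 = 237.500 + 203.500 × 2.3219 ≈ 710.012 ms.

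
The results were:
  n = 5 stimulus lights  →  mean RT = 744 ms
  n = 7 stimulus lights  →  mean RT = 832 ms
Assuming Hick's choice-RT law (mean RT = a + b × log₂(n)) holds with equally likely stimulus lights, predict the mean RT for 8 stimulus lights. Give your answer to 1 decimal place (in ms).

Solve the two-equation system in a and b:
  b = (832 − 744) / (log₂ 7 − log₂ 5) = 88 / (2.8074 − 2.3219) = 181.284 ms/bit
  a = 744 − 181.284 × 2.3219 = 323.072 ms
Then RT(8) = 323.072 + 181.284 × log₂ 8 = 323.072 + 181.284 × 3 ≈ 866.923 ms.

866.9 ms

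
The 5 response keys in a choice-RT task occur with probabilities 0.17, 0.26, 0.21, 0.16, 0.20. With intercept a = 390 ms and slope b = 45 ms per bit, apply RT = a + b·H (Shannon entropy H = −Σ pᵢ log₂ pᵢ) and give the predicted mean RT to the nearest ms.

494 ms

Entropy contributions −pᵢ log₂ pᵢ: 0.4346, 0.5053, 0.4728, 0.4230, 0.4644; sum H = 2.3001 bits.
RT = a + bH = 390 + 45·2.3001 = 493.50 ms.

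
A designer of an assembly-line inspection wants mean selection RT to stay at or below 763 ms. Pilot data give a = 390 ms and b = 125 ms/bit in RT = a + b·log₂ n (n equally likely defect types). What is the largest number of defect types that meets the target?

125·log₂ n ≤ 763 − 390 = 373, giving log₂ n ≤ 2.9840 and n ≤ 7.912. The largest whole number is 7.

7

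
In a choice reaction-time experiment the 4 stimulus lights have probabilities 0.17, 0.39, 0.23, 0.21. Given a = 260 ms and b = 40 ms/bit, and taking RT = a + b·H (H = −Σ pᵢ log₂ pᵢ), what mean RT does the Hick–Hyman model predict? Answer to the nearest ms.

337 ms

H = 0.17·log₂(1/0.17) + 0.39·log₂(1/0.39) + 0.23·log₂(1/0.23) + 0.21·log₂(1/0.21) = 1.9249 bits.
RT = 260 + 40 × 1.9249 = 336.99 ms.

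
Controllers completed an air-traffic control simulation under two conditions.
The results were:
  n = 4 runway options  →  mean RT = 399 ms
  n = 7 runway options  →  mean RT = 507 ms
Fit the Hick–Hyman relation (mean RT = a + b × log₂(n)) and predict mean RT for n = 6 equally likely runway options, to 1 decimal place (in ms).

Solve the two-equation system in a and b:
  b = (507 − 399) / (log₂ 7 − log₂ 4) = 108 / (2.8074 − 2) = 133.770 ms/bit
  a = 399 − 133.770 × 2 = 131.460 ms
Then RT(6) = 131.460 + 133.770 × log₂ 6 = 131.460 + 133.770 × 2.5850 ≈ 477.251 ms.

477.3 ms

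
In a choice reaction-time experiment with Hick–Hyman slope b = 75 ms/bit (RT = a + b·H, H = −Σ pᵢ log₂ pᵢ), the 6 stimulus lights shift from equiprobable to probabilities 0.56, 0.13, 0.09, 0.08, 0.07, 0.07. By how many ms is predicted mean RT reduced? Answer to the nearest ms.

44 ms

Equiprobable entropy H₀ = log₂ 6 = 2.5850 bits.
Skewed entropy H = −Σ pᵢ log₂ pᵢ = 1.9924 bits.
ΔRT = b·(H₀ − H) = 75 × 0.5926 = 44.45 ms.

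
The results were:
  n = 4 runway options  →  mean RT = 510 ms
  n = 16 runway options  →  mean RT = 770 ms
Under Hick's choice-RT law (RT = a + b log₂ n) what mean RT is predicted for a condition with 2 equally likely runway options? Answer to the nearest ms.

380 ms

Fit slope and intercept:
  b = (770 − 510) / (log₂ 16 − log₂ 4) = 260 / (4 − 2) = 130 ms/bit
  a = 510 − 130 × 2 = 250 ms
Then RT(2) = 250 + 130 × log₂ 2 = 250 + 130 × 1 ≈ 380.000 ms.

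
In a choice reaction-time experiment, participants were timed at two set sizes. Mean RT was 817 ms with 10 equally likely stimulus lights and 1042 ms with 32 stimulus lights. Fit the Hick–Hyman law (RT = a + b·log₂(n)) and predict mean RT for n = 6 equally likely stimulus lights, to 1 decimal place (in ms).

718.2 ms

With log₂ n on the abscissa the relation is linear; from the two conditions:
  b = (1042 − 817) / (log₂ 32 − log₂ 10) = 225 / (5 − 3.3219) = 134.082 ms/bit
  a = 817 − 134.082 × 3.3219 = 371.588 ms
Then RT(6) = 371.588 + 134.082 × log₂ 6 = 371.588 + 134.082 × 2.5850 ≈ 718.186 ms.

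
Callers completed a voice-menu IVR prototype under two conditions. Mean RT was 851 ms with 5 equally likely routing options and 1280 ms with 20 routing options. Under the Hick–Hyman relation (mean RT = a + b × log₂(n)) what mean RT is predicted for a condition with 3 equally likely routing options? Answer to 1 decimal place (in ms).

With log₂ n on the abscissa the relation is linear; from the two conditions:
  b = (1280 − 851) / (log₂ 20 − log₂ 5) = 429 / (4.3219 − 2.3219) = 214.500 ms/bit
  a = 851 − 214.500 × 2.3219 = 352.946 ms
Then RT(3) = 352.946 + 214.500 × log₂ 3 = 352.946 + 214.500 × 1.5850 ≈ 692.921 ms.

692.9 ms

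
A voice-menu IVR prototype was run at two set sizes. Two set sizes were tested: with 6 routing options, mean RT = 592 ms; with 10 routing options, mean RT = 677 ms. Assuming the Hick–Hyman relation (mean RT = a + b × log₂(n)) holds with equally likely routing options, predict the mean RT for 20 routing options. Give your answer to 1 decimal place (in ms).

792.3 ms

Solve the two-equation system in a and b:
  b = (677 − 592) / (log₂ 10 − log₂ 6) = 85 / (3.3219 − 2.5850) = 115.338 ms/bit
  a = 592 − 115.338 × 2.5850 = 293.856 ms
Then RT(20) = 293.856 + 115.338 × log₂ 20 = 293.856 + 115.338 × 4.3219 ≈ 792.338 ms.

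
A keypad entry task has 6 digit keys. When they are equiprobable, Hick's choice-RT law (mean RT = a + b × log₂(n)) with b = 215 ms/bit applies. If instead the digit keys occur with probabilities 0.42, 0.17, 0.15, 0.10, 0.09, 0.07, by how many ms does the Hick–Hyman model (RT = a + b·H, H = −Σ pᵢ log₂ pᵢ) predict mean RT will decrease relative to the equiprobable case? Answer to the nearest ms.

Equiprobable entropy H₀ = log₂ 6 = 2.5850 bits.
Skewed entropy H = −Σ pᵢ log₂ pᵢ = 2.2842 bits.
ΔRT = b·(H₀ − H) = 215 × 0.3008 = 64.67 ms.

65 ms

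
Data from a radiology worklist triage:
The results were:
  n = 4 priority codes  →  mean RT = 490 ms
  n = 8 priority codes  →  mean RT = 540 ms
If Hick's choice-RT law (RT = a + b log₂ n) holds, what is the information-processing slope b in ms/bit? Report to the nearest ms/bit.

50 ms/bit

The slope on a log₂ axis is (540 − 490) / (3 − 2) = 50 ms/bit.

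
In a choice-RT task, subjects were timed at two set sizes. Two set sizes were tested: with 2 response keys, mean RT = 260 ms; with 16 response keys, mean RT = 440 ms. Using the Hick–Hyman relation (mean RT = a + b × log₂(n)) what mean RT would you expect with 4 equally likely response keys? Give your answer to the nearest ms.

Fit slope and intercept:
  b = (440 − 260) / (log₂ 16 − log₂ 2) = 180 / (4 − 1) = 60 ms/bit
  a = 260 − 60 × 1 = 200 ms
Then RT(4) = 200 + 60 × log₂ 4 = 200 + 60 × 2 ≈ 320.000 ms.

320 ms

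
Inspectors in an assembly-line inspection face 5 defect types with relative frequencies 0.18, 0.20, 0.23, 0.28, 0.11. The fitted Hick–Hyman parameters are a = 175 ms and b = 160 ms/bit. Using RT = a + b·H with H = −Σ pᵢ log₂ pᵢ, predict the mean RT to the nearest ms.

537 ms

Entropy contributions −pᵢ log₂ pᵢ: 0.4453, 0.4644, 0.4877, 0.5142, 0.3503; sum H = 2.2619 bits.
RT = a + bH = 175 + 160·2.2619 = 536.90 ms.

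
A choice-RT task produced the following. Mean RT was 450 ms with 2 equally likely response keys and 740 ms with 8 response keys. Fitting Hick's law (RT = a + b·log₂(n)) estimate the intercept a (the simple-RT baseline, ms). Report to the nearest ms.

Slope: b = (740 − 450) / (log₂ 8 − log₂ 2) = 290/2.0000 = 145 ms/bit.
a = RT₁ − b·log₂ n₁ = 450 − 145 × 1 = 305.000 ms.

305 ms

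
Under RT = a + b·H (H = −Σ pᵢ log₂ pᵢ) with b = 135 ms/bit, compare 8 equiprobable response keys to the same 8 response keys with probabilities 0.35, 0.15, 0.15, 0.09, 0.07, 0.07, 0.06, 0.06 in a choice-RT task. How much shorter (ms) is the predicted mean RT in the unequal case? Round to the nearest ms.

Equiprobable entropy H₀ = log₂ 8 = 3.0000 bits.
Skewed entropy H = −Σ pᵢ log₂ pᵢ = 2.6880 bits.
ΔRT = b·(H₀ − H) = 135 × 0.3120 = 42.12 ms.

42 ms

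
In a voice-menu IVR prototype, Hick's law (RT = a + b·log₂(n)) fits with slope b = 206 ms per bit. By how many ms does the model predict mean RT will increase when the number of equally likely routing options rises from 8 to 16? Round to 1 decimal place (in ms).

Only the slope matters, since a is common to both: ΔRT = b·log₂(n₂/n₁).
log₂(16) − log₂(8) = log₂(16/8) = log₂(2) = 1.
ΔRT = 206 × 1.0000 = 206.000 ms.

206.0 ms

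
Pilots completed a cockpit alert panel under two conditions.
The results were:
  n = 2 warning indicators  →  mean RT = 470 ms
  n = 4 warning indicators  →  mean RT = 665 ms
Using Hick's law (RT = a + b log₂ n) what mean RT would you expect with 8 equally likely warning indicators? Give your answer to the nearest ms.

With log₂ n on the abscissa the relation is linear; from the two conditions:
  b = (665 − 470) / (log₂ 4 − log₂ 2) = 195 / (2 − 1) = 195 ms/bit
  a = 470 − 195 × 1 = 275 ms
Then RT(8) = 275 + 195 × log₂ 8 = 275 + 195 × 3 ≈ 860.000 ms.

860 ms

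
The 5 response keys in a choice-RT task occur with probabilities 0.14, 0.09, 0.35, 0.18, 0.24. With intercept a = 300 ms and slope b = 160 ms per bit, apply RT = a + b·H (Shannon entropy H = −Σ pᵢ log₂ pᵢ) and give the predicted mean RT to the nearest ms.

H = 0.14·log₂(1/0.14) + 0.09·log₂(1/0.09) + 0.35·log₂(1/0.35) + 0.18·log₂(1/0.18) + 0.24·log₂(1/0.24) = 2.1793 bits.
RT = 300 + 160 × 2.1793 = 648.69 ms.

649 ms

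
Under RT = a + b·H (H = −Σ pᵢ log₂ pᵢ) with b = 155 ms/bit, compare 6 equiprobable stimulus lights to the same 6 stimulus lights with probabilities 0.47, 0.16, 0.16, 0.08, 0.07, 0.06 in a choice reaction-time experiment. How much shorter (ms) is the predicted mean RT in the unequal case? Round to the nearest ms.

The RT saving is b·ΔH. Equiprobable H₀ = log₂(6) = 2.5850 bits; with the given probabilities H = 2.1616 bits.
b·(H₀ − H) = 155 × (2.5850 − 2.1616) = 65.62 ms.

66 ms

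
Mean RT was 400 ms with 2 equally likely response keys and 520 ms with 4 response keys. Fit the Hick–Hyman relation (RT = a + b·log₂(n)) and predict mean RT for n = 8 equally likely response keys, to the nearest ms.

640 ms

Fit slope and intercept:
  b = (520 − 400) / (log₂ 4 − log₂ 2) = 120 / (2 − 1) = 120 ms/bit
  a = 400 − 120 × 1 = 280 ms
Then RT(8) = 280 + 120 × log₂ 8 = 280 + 120 × 3 ≈ 640.000 ms.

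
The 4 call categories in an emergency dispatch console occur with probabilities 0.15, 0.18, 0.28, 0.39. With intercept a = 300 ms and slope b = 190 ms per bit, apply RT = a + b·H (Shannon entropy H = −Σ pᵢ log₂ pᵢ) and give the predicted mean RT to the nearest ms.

661 ms

Entropy contributions −pᵢ log₂ pᵢ: 0.4105, 0.4453, 0.5142, 0.5298; sum H = 1.8999 bits.
RT = a + bH = 300 + 190·1.8999 = 660.98 ms.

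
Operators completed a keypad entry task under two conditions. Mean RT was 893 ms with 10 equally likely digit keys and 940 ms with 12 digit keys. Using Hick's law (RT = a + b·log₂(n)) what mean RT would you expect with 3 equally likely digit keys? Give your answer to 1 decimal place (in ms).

582.6 ms

With log₂ n on the abscissa the relation is linear; from the two conditions:
  b = (940 − 893) / (log₂ 12 − log₂ 10) = 47 / (3.5850 − 3.3219) = 178.684 ms/bit
  a = 893 − 178.684 × 3.3219 = 299.425 ms
Then RT(3) = 299.425 + 178.684 × log₂ 3 = 299.425 + 178.684 × 1.5850 ≈ 582.632 ms.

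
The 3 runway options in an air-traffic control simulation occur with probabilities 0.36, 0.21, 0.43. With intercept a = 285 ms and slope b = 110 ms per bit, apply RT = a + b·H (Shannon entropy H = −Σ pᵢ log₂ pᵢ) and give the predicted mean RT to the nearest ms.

453 ms

Entropy contributions −pᵢ log₂ pᵢ: 0.5306, 0.4728, 0.5236; sum H = 1.5270 bits.
RT = a + bH = 285 + 110·1.5270 = 452.97 ms.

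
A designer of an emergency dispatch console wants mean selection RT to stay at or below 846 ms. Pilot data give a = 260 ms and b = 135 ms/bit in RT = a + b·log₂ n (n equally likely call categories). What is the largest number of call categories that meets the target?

135·log₂ n ≤ 846 − 260 = 586, giving log₂ n ≤ 4.3407 and n ≤ 20.263. The largest whole number is 20.

20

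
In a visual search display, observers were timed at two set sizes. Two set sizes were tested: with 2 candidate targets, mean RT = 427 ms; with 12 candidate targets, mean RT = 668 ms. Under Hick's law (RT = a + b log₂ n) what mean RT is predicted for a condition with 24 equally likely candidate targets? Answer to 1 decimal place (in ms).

761.2 ms

Fit slope and intercept:
  b = (668 − 427) / (log₂ 12 − log₂ 2) = 241 / (3.5850 − 1) = 93.232 ms/bit
  a = 427 − 93.232 × 1 = 333.768 ms
Then RT(24) = 333.768 + 93.232 × log₂ 24 = 333.768 + 93.232 × 4.5850 ≈ 761.232 ms.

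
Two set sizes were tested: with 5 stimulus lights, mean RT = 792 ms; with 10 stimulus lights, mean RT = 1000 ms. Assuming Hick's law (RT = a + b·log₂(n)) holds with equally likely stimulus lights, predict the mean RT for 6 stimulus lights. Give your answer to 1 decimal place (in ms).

Solve the two-equation system in a and b:
  b = (1000 − 792) / (log₂ 10 − log₂ 5) = 208 / (3.3219 − 2.3219) = 208.000 ms/bit
  a = 792 − 208.000 × 2.3219 = 309.039 ms
Then RT(6) = 309.039 + 208.000 × log₂ 6 = 309.039 + 208.000 × 2.5850 ≈ 846.711 ms.

846.7 ms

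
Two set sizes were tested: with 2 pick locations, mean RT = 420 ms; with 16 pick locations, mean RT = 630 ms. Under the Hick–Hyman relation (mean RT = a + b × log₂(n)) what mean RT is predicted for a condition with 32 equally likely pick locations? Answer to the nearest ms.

700 ms

RT is linear in log₂ n, so two points fix the line:
  b = (630 − 420) / (log₂ 16 − log₂ 2) = 210 / (4 − 1) = 70 ms/bit
  a = 420 − 70 × 1 = 350 ms
Then RT(32) = 350 + 70 × log₂ 32 = 350 + 70 × 5 ≈ 700.000 ms.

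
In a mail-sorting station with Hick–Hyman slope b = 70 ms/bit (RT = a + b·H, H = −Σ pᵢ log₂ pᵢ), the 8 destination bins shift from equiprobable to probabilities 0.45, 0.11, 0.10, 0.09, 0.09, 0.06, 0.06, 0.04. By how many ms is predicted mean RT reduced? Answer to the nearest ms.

The RT saving is b·ΔH. Equiprobable H₀ = log₂(8) = 3.0000 bits; with the given probabilities H = 2.4990 bits.
b·(H₀ − H) = 70 × (3.0000 − 2.4990) = 35.07 ms.

35 ms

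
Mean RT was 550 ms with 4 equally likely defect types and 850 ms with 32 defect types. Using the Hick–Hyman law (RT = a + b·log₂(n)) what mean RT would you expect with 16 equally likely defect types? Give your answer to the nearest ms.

With log₂ n on the abscissa the relation is linear; from the two conditions:
  b = (850 − 550) / (log₂ 32 − log₂ 4) = 300 / (5 − 2) = 100 ms/bit
  a = 550 − 100 × 2 = 350 ms
Then RT(16) = 350 + 100 × log₂ 16 = 350 + 100 × 4 ≈ 750.000 ms.

750 ms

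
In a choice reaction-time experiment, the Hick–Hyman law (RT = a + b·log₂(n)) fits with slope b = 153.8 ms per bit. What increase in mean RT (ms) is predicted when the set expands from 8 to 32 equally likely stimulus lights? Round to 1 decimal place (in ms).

Only the slope matters, since a is common to both: ΔRT = b·log₂(n₂/n₁).
log₂(32) − log₂(8) = log₂(32/8) = log₂(4) = 2.
ΔRT = 153.8 × 2.0000 = 307.600 ms.

307.6 ms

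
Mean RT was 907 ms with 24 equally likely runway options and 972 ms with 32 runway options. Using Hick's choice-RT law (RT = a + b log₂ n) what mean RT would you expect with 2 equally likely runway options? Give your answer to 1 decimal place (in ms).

345.6 ms

Fit slope and intercept:
  b = (972 − 907) / (log₂ 32 − log₂ 24) = 65 / (5 − 4.5850) = 156.612 ms/bit
  a = 907 − 156.612 × 4.5850 = 188.938 ms
Then RT(2) = 188.938 + 156.612 × log₂ 2 = 188.938 + 156.612 × 1 ≈ 345.551 ms.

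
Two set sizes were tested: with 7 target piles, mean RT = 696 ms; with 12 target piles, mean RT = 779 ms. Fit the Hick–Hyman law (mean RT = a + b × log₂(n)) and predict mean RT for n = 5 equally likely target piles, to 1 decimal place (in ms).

644.2 ms

With log₂ n on the abscissa the relation is linear; from the two conditions:
  b = (779 − 696) / (log₂ 12 − log₂ 7) = 83 / (3.5850 − 2.8074) = 106.738 ms/bit
  a = 696 − 106.738 × 2.8074 = 396.350 ms
Then RT(5) = 396.350 + 106.738 × log₂ 5 = 396.350 + 106.738 × 2.3219 ≈ 644.187 ms.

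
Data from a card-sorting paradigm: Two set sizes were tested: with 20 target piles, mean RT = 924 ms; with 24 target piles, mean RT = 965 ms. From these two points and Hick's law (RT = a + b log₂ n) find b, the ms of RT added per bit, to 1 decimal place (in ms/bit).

155.9 ms/bit

Slope: b = (965 − 924) / (log₂ 24 − log₂ 20) = 41/0.2630 = 155.873 ms/bit.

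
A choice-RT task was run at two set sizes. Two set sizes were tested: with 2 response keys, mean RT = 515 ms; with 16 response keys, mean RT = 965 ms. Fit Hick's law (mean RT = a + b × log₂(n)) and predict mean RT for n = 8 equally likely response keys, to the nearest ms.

815 ms

Solve the two-equation system in a and b:
  b = (965 − 515) / (log₂ 16 − log₂ 2) = 450 / (4 − 1) = 150 ms/bit
  a = 515 − 150 × 1 = 365 ms
Then RT(8) = 365 + 150 × log₂ 8 = 365 + 150 × 3 ≈ 815.000 ms.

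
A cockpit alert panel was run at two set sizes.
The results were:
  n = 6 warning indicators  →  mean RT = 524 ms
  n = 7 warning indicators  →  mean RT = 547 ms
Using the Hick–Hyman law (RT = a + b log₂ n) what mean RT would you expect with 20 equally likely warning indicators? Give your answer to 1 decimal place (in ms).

703.6 ms

Fit slope and intercept:
  b = (547 − 524) / (log₂ 7 − log₂ 6) = 23 / (2.8074 − 2.5850) = 103.421 ms/bit
  a = 524 − 103.421 × 2.5850 = 256.661 ms
Then RT(20) = 256.661 + 103.421 × log₂ 20 = 256.661 + 103.421 × 4.3219 ≈ 703.638 ms.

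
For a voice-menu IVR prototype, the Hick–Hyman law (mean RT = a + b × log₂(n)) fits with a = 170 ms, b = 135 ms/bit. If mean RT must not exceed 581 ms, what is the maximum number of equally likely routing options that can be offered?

8

135·log₂ n ≤ 581 − 170 = 411, giving log₂ n ≤ 3.0444 and n ≤ 8.250. The largest whole number is 8.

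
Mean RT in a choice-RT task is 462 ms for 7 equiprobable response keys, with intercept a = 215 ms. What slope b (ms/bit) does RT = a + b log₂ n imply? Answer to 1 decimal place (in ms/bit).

log₂(7) = 2.8074 bits.
b = (RT − a)/log₂ n = (462 − 215) / 2.8074 = 87.983 ms/bit.

88.0 ms/bit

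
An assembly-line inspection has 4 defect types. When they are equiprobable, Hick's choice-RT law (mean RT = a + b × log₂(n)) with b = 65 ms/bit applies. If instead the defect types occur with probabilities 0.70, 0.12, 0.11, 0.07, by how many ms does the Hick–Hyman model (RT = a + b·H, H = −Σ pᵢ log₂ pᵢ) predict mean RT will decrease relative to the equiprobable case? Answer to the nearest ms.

The RT saving is b·ΔH. Equiprobable H₀ = log₂(4) = 2.0000 bits; with the given probabilities H = 1.3461 bits.
b·(H₀ − H) = 65 × (2.0000 − 1.3461) = 42.50 ms.

43 ms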